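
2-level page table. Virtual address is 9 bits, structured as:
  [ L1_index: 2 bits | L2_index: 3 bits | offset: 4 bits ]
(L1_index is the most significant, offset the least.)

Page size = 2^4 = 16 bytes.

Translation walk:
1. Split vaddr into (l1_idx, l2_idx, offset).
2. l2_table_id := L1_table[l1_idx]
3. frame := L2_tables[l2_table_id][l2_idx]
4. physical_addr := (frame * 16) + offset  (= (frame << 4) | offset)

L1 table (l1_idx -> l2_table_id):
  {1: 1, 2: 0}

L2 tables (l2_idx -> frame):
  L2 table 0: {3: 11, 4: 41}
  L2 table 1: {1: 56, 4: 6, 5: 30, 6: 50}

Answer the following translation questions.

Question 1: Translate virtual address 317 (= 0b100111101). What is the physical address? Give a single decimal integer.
vaddr = 317 = 0b100111101
Split: l1_idx=2, l2_idx=3, offset=13
L1[2] = 0
L2[0][3] = 11
paddr = 11 * 16 + 13 = 189

Answer: 189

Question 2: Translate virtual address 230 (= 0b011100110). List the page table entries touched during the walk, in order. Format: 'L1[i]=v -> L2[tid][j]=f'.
vaddr = 230 = 0b011100110
Split: l1_idx=1, l2_idx=6, offset=6

Answer: L1[1]=1 -> L2[1][6]=50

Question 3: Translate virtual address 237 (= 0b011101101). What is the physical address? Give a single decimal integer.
vaddr = 237 = 0b011101101
Split: l1_idx=1, l2_idx=6, offset=13
L1[1] = 1
L2[1][6] = 50
paddr = 50 * 16 + 13 = 813

Answer: 813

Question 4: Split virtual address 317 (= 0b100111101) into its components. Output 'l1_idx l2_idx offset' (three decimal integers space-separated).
Answer: 2 3 13

Derivation:
vaddr = 317 = 0b100111101
  top 2 bits -> l1_idx = 2
  next 3 bits -> l2_idx = 3
  bottom 4 bits -> offset = 13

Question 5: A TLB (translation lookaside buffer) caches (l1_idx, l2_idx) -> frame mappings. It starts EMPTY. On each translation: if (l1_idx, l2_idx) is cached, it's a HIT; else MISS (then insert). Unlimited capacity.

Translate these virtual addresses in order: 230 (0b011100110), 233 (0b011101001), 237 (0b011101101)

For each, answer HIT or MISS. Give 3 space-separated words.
vaddr=230: (1,6) not in TLB -> MISS, insert
vaddr=233: (1,6) in TLB -> HIT
vaddr=237: (1,6) in TLB -> HIT

Answer: MISS HIT HIT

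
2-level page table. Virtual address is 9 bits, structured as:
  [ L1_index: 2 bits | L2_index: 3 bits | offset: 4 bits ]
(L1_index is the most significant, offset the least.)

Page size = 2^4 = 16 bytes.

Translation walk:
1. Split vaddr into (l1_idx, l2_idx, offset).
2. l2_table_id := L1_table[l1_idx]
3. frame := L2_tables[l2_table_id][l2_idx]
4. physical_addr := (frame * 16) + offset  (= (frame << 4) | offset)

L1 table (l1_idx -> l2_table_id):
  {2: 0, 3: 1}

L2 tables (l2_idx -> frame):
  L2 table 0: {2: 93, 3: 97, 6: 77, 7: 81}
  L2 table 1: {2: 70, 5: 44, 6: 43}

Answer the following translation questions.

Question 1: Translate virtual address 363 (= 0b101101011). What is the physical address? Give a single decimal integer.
Answer: 1243

Derivation:
vaddr = 363 = 0b101101011
Split: l1_idx=2, l2_idx=6, offset=11
L1[2] = 0
L2[0][6] = 77
paddr = 77 * 16 + 11 = 1243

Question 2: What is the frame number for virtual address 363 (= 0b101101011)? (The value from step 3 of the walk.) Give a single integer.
Answer: 77

Derivation:
vaddr = 363: l1_idx=2, l2_idx=6
L1[2] = 0; L2[0][6] = 77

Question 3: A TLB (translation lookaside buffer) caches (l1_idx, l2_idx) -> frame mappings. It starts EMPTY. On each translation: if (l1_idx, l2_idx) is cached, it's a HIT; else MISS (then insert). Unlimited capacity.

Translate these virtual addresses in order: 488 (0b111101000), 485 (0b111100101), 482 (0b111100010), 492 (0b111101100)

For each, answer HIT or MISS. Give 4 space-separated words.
Answer: MISS HIT HIT HIT

Derivation:
vaddr=488: (3,6) not in TLB -> MISS, insert
vaddr=485: (3,6) in TLB -> HIT
vaddr=482: (3,6) in TLB -> HIT
vaddr=492: (3,6) in TLB -> HIT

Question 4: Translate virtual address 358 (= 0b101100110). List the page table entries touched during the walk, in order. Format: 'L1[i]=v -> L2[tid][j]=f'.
Answer: L1[2]=0 -> L2[0][6]=77

Derivation:
vaddr = 358 = 0b101100110
Split: l1_idx=2, l2_idx=6, offset=6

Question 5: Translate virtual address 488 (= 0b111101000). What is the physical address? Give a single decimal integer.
vaddr = 488 = 0b111101000
Split: l1_idx=3, l2_idx=6, offset=8
L1[3] = 1
L2[1][6] = 43
paddr = 43 * 16 + 8 = 696

Answer: 696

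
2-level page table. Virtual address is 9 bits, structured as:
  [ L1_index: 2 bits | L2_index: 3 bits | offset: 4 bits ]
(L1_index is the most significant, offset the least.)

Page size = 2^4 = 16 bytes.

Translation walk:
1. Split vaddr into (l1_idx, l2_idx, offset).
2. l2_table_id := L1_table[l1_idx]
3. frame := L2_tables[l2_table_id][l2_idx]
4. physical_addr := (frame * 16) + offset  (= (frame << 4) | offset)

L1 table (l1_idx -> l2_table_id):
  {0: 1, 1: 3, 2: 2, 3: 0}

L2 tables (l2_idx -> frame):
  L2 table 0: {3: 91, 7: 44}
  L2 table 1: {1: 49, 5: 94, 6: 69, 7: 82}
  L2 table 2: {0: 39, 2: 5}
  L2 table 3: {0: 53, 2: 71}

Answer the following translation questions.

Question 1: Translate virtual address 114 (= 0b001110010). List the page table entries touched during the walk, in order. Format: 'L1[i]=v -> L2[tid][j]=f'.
vaddr = 114 = 0b001110010
Split: l1_idx=0, l2_idx=7, offset=2

Answer: L1[0]=1 -> L2[1][7]=82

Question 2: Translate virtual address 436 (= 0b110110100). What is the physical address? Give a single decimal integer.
vaddr = 436 = 0b110110100
Split: l1_idx=3, l2_idx=3, offset=4
L1[3] = 0
L2[0][3] = 91
paddr = 91 * 16 + 4 = 1460

Answer: 1460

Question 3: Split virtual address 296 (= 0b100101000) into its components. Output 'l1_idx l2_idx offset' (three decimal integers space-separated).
Answer: 2 2 8

Derivation:
vaddr = 296 = 0b100101000
  top 2 bits -> l1_idx = 2
  next 3 bits -> l2_idx = 2
  bottom 4 bits -> offset = 8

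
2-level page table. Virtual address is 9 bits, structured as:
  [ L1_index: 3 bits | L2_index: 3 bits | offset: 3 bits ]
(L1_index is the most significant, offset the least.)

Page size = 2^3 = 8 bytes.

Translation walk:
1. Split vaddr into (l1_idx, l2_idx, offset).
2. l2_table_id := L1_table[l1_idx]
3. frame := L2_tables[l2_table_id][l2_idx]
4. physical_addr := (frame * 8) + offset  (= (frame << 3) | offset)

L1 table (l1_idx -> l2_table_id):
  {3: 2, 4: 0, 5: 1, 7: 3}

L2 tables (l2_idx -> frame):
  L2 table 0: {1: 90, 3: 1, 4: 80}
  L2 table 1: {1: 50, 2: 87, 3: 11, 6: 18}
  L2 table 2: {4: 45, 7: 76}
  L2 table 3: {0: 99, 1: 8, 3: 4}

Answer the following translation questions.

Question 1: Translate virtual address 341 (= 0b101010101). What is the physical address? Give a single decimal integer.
vaddr = 341 = 0b101010101
Split: l1_idx=5, l2_idx=2, offset=5
L1[5] = 1
L2[1][2] = 87
paddr = 87 * 8 + 5 = 701

Answer: 701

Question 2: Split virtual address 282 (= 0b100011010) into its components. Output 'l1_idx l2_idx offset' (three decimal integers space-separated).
Answer: 4 3 2

Derivation:
vaddr = 282 = 0b100011010
  top 3 bits -> l1_idx = 4
  next 3 bits -> l2_idx = 3
  bottom 3 bits -> offset = 2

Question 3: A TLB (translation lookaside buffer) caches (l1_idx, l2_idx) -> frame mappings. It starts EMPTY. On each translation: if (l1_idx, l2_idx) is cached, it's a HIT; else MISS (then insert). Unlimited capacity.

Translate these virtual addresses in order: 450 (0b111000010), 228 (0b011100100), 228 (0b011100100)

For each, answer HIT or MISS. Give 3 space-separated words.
vaddr=450: (7,0) not in TLB -> MISS, insert
vaddr=228: (3,4) not in TLB -> MISS, insert
vaddr=228: (3,4) in TLB -> HIT

Answer: MISS MISS HIT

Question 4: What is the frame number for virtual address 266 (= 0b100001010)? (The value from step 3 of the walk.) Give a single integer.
Answer: 90

Derivation:
vaddr = 266: l1_idx=4, l2_idx=1
L1[4] = 0; L2[0][1] = 90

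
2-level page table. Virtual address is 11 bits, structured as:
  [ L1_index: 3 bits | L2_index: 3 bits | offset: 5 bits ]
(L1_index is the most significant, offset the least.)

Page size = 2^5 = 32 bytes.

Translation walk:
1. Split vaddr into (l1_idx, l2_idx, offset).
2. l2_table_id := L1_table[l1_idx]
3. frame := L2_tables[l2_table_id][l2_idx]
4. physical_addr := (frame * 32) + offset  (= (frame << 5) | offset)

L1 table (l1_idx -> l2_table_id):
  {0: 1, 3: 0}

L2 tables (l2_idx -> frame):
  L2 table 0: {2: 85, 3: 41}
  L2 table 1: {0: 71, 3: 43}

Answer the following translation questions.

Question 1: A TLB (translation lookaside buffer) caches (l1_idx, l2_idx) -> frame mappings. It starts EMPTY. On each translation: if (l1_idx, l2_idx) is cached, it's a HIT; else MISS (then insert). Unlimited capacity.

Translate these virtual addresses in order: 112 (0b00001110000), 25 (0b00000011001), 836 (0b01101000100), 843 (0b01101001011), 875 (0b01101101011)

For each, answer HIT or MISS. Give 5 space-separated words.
vaddr=112: (0,3) not in TLB -> MISS, insert
vaddr=25: (0,0) not in TLB -> MISS, insert
vaddr=836: (3,2) not in TLB -> MISS, insert
vaddr=843: (3,2) in TLB -> HIT
vaddr=875: (3,3) not in TLB -> MISS, insert

Answer: MISS MISS MISS HIT MISS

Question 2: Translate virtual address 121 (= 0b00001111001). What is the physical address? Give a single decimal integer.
vaddr = 121 = 0b00001111001
Split: l1_idx=0, l2_idx=3, offset=25
L1[0] = 1
L2[1][3] = 43
paddr = 43 * 32 + 25 = 1401

Answer: 1401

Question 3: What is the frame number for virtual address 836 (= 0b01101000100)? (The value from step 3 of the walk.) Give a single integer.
vaddr = 836: l1_idx=3, l2_idx=2
L1[3] = 0; L2[0][2] = 85

Answer: 85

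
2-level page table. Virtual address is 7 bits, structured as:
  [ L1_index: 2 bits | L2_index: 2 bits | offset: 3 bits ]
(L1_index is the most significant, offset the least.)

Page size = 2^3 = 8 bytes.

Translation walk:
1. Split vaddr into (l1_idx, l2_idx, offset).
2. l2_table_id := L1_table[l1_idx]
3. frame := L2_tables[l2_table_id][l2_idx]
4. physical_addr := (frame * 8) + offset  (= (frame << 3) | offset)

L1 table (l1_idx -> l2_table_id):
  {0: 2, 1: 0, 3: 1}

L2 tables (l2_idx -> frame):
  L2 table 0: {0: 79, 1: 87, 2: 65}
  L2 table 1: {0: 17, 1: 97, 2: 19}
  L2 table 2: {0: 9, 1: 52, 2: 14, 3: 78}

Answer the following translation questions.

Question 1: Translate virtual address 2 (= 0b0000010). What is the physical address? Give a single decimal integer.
Answer: 74

Derivation:
vaddr = 2 = 0b0000010
Split: l1_idx=0, l2_idx=0, offset=2
L1[0] = 2
L2[2][0] = 9
paddr = 9 * 8 + 2 = 74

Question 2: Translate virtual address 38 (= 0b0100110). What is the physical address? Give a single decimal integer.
Answer: 638

Derivation:
vaddr = 38 = 0b0100110
Split: l1_idx=1, l2_idx=0, offset=6
L1[1] = 0
L2[0][0] = 79
paddr = 79 * 8 + 6 = 638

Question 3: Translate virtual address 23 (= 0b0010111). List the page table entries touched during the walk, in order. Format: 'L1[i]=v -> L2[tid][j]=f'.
vaddr = 23 = 0b0010111
Split: l1_idx=0, l2_idx=2, offset=7

Answer: L1[0]=2 -> L2[2][2]=14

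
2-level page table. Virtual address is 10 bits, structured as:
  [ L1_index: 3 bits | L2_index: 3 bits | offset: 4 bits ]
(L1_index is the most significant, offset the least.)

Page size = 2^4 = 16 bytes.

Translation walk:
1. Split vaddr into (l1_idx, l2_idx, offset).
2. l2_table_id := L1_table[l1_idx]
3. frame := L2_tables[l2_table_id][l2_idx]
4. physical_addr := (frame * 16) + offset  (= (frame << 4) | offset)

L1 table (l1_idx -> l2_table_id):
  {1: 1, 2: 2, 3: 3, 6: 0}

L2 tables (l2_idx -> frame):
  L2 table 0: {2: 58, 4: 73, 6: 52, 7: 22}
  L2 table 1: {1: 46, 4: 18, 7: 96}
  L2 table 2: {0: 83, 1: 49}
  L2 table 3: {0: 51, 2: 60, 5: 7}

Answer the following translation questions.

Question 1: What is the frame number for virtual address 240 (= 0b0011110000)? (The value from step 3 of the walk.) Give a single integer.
Answer: 96

Derivation:
vaddr = 240: l1_idx=1, l2_idx=7
L1[1] = 1; L2[1][7] = 96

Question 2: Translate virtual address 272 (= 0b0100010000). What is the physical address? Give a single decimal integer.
Answer: 784

Derivation:
vaddr = 272 = 0b0100010000
Split: l1_idx=2, l2_idx=1, offset=0
L1[2] = 2
L2[2][1] = 49
paddr = 49 * 16 + 0 = 784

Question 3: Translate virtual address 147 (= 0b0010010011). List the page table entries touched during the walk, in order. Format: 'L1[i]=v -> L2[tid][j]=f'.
Answer: L1[1]=1 -> L2[1][1]=46

Derivation:
vaddr = 147 = 0b0010010011
Split: l1_idx=1, l2_idx=1, offset=3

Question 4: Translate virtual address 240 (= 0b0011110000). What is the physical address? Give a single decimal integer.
Answer: 1536

Derivation:
vaddr = 240 = 0b0011110000
Split: l1_idx=1, l2_idx=7, offset=0
L1[1] = 1
L2[1][7] = 96
paddr = 96 * 16 + 0 = 1536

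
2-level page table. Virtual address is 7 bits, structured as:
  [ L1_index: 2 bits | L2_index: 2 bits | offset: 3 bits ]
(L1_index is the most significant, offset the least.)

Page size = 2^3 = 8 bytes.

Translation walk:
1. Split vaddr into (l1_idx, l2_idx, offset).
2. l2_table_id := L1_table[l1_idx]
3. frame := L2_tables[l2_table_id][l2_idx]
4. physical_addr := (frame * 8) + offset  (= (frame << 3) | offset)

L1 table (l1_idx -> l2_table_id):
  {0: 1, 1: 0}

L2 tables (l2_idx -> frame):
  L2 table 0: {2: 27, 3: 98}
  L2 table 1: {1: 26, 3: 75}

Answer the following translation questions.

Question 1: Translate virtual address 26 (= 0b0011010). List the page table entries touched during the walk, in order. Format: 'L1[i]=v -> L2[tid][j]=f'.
Answer: L1[0]=1 -> L2[1][3]=75

Derivation:
vaddr = 26 = 0b0011010
Split: l1_idx=0, l2_idx=3, offset=2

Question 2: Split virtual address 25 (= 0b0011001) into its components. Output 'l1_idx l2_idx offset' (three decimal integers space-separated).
vaddr = 25 = 0b0011001
  top 2 bits -> l1_idx = 0
  next 2 bits -> l2_idx = 3
  bottom 3 bits -> offset = 1

Answer: 0 3 1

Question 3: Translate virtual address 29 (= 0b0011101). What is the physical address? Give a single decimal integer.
Answer: 605

Derivation:
vaddr = 29 = 0b0011101
Split: l1_idx=0, l2_idx=3, offset=5
L1[0] = 1
L2[1][3] = 75
paddr = 75 * 8 + 5 = 605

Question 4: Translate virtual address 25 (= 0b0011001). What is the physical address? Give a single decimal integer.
vaddr = 25 = 0b0011001
Split: l1_idx=0, l2_idx=3, offset=1
L1[0] = 1
L2[1][3] = 75
paddr = 75 * 8 + 1 = 601

Answer: 601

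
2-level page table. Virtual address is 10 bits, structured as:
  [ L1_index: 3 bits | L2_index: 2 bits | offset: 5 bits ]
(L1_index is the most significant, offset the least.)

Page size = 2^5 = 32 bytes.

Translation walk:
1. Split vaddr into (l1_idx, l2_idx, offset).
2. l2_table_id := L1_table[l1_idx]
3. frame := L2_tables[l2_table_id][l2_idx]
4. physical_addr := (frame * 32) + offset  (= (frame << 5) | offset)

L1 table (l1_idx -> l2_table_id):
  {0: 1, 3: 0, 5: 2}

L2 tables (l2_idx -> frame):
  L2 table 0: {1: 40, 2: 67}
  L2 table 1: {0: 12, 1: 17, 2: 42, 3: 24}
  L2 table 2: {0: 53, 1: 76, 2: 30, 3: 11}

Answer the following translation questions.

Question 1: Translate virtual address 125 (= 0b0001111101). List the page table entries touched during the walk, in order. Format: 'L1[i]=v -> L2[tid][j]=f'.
Answer: L1[0]=1 -> L2[1][3]=24

Derivation:
vaddr = 125 = 0b0001111101
Split: l1_idx=0, l2_idx=3, offset=29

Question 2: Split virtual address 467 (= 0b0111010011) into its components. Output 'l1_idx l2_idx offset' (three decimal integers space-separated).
Answer: 3 2 19

Derivation:
vaddr = 467 = 0b0111010011
  top 3 bits -> l1_idx = 3
  next 2 bits -> l2_idx = 2
  bottom 5 bits -> offset = 19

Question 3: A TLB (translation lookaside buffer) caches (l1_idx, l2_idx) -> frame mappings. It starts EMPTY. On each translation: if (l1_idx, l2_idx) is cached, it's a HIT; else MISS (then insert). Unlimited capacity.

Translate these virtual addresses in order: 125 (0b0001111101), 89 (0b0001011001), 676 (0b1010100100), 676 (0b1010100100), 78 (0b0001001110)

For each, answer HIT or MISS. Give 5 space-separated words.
vaddr=125: (0,3) not in TLB -> MISS, insert
vaddr=89: (0,2) not in TLB -> MISS, insert
vaddr=676: (5,1) not in TLB -> MISS, insert
vaddr=676: (5,1) in TLB -> HIT
vaddr=78: (0,2) in TLB -> HIT

Answer: MISS MISS MISS HIT HIT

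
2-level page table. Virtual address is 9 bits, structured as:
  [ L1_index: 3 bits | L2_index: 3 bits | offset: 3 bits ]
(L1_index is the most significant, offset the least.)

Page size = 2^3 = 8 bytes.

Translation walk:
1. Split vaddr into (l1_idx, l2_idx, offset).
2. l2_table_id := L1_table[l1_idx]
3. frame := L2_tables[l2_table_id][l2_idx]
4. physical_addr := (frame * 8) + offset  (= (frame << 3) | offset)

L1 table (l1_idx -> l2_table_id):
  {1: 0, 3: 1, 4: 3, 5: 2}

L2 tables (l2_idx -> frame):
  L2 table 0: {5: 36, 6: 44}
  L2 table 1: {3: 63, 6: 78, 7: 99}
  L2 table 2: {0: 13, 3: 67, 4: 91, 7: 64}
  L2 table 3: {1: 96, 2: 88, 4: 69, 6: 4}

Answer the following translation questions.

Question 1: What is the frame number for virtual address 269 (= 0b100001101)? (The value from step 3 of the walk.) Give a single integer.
Answer: 96

Derivation:
vaddr = 269: l1_idx=4, l2_idx=1
L1[4] = 3; L2[3][1] = 96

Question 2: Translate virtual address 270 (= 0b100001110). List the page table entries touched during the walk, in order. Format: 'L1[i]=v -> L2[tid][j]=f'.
Answer: L1[4]=3 -> L2[3][1]=96

Derivation:
vaddr = 270 = 0b100001110
Split: l1_idx=4, l2_idx=1, offset=6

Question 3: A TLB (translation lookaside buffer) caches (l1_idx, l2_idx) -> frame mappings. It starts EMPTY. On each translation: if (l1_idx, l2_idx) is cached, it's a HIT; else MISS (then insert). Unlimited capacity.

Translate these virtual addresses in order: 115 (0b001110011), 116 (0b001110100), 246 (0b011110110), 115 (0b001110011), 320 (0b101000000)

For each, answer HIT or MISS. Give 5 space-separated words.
Answer: MISS HIT MISS HIT MISS

Derivation:
vaddr=115: (1,6) not in TLB -> MISS, insert
vaddr=116: (1,6) in TLB -> HIT
vaddr=246: (3,6) not in TLB -> MISS, insert
vaddr=115: (1,6) in TLB -> HIT
vaddr=320: (5,0) not in TLB -> MISS, insert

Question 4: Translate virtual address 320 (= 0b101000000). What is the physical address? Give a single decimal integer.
vaddr = 320 = 0b101000000
Split: l1_idx=5, l2_idx=0, offset=0
L1[5] = 2
L2[2][0] = 13
paddr = 13 * 8 + 0 = 104

Answer: 104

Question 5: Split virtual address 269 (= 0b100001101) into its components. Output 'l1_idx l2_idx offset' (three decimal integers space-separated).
Answer: 4 1 5

Derivation:
vaddr = 269 = 0b100001101
  top 3 bits -> l1_idx = 4
  next 3 bits -> l2_idx = 1
  bottom 3 bits -> offset = 5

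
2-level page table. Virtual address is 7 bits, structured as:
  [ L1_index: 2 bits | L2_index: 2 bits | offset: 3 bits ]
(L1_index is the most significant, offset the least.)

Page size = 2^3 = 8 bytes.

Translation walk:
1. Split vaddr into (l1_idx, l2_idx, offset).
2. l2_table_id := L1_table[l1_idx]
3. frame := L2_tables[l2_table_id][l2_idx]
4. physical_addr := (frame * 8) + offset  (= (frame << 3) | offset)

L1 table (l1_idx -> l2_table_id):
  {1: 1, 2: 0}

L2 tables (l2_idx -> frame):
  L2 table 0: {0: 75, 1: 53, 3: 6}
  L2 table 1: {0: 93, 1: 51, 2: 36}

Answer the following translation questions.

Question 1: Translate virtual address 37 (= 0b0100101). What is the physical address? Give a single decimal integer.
Answer: 749

Derivation:
vaddr = 37 = 0b0100101
Split: l1_idx=1, l2_idx=0, offset=5
L1[1] = 1
L2[1][0] = 93
paddr = 93 * 8 + 5 = 749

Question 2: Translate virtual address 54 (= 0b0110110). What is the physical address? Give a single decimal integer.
Answer: 294

Derivation:
vaddr = 54 = 0b0110110
Split: l1_idx=1, l2_idx=2, offset=6
L1[1] = 1
L2[1][2] = 36
paddr = 36 * 8 + 6 = 294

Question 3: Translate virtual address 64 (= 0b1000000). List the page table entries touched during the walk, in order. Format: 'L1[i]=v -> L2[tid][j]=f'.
vaddr = 64 = 0b1000000
Split: l1_idx=2, l2_idx=0, offset=0

Answer: L1[2]=0 -> L2[0][0]=75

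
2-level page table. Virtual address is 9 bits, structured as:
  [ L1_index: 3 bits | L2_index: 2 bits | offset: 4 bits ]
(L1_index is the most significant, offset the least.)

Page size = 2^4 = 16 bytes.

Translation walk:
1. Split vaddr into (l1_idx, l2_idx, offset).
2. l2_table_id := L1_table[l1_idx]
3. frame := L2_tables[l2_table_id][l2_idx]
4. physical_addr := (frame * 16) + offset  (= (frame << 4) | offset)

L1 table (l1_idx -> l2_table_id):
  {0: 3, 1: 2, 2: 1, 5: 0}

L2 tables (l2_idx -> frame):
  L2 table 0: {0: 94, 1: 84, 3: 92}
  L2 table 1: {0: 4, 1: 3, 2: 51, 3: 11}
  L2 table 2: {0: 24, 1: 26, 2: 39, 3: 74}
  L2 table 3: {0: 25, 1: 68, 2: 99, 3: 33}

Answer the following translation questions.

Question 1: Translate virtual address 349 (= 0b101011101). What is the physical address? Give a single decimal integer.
vaddr = 349 = 0b101011101
Split: l1_idx=5, l2_idx=1, offset=13
L1[5] = 0
L2[0][1] = 84
paddr = 84 * 16 + 13 = 1357

Answer: 1357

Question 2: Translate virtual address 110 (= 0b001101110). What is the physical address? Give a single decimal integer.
Answer: 638

Derivation:
vaddr = 110 = 0b001101110
Split: l1_idx=1, l2_idx=2, offset=14
L1[1] = 2
L2[2][2] = 39
paddr = 39 * 16 + 14 = 638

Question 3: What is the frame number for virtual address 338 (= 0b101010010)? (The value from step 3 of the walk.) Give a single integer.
vaddr = 338: l1_idx=5, l2_idx=1
L1[5] = 0; L2[0][1] = 84

Answer: 84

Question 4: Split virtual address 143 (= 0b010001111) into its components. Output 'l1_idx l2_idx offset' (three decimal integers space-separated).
vaddr = 143 = 0b010001111
  top 3 bits -> l1_idx = 2
  next 2 bits -> l2_idx = 0
  bottom 4 bits -> offset = 15

Answer: 2 0 15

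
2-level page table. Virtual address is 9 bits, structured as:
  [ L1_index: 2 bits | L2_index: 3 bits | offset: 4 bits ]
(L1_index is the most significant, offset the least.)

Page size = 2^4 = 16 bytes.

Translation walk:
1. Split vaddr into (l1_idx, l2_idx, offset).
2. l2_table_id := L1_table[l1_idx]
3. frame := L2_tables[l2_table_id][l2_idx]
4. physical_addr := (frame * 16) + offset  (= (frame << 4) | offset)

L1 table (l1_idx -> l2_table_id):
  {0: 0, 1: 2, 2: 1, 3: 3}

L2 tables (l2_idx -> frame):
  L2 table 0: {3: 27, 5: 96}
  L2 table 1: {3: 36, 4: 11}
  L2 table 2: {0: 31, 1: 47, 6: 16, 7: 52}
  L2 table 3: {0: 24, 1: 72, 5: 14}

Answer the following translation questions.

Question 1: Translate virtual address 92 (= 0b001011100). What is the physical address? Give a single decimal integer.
vaddr = 92 = 0b001011100
Split: l1_idx=0, l2_idx=5, offset=12
L1[0] = 0
L2[0][5] = 96
paddr = 96 * 16 + 12 = 1548

Answer: 1548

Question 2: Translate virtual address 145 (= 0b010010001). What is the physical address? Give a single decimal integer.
vaddr = 145 = 0b010010001
Split: l1_idx=1, l2_idx=1, offset=1
L1[1] = 2
L2[2][1] = 47
paddr = 47 * 16 + 1 = 753

Answer: 753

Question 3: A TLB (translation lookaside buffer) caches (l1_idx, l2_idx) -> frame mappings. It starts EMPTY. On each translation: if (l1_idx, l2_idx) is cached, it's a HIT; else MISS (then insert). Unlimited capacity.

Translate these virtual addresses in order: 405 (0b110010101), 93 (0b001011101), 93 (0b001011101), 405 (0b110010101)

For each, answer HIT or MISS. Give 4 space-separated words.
vaddr=405: (3,1) not in TLB -> MISS, insert
vaddr=93: (0,5) not in TLB -> MISS, insert
vaddr=93: (0,5) in TLB -> HIT
vaddr=405: (3,1) in TLB -> HIT

Answer: MISS MISS HIT HIT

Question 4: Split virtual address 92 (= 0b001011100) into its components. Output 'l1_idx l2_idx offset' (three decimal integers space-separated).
vaddr = 92 = 0b001011100
  top 2 bits -> l1_idx = 0
  next 3 bits -> l2_idx = 5
  bottom 4 bits -> offset = 12

Answer: 0 5 12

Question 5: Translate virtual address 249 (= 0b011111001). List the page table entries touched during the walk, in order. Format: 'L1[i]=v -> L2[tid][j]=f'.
vaddr = 249 = 0b011111001
Split: l1_idx=1, l2_idx=7, offset=9

Answer: L1[1]=2 -> L2[2][7]=52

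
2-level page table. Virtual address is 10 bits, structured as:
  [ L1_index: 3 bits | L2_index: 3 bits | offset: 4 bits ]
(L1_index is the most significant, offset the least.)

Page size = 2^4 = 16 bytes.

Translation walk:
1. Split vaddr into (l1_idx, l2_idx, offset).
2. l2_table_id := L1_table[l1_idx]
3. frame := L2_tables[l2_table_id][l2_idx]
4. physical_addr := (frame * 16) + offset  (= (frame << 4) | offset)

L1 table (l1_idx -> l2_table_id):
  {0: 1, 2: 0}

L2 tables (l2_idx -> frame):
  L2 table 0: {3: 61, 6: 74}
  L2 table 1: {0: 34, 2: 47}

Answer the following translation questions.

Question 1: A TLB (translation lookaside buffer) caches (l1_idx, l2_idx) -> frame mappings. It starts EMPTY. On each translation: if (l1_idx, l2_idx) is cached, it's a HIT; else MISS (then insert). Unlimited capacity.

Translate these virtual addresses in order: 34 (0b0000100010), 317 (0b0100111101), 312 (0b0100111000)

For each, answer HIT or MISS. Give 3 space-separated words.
Answer: MISS MISS HIT

Derivation:
vaddr=34: (0,2) not in TLB -> MISS, insert
vaddr=317: (2,3) not in TLB -> MISS, insert
vaddr=312: (2,3) in TLB -> HIT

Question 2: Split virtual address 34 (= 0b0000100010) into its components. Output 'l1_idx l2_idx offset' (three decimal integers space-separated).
vaddr = 34 = 0b0000100010
  top 3 bits -> l1_idx = 0
  next 3 bits -> l2_idx = 2
  bottom 4 bits -> offset = 2

Answer: 0 2 2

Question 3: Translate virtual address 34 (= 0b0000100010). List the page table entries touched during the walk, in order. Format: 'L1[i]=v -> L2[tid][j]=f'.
Answer: L1[0]=1 -> L2[1][2]=47

Derivation:
vaddr = 34 = 0b0000100010
Split: l1_idx=0, l2_idx=2, offset=2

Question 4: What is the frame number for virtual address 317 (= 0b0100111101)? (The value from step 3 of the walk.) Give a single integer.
Answer: 61

Derivation:
vaddr = 317: l1_idx=2, l2_idx=3
L1[2] = 0; L2[0][3] = 61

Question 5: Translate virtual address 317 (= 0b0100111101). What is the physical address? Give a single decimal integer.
vaddr = 317 = 0b0100111101
Split: l1_idx=2, l2_idx=3, offset=13
L1[2] = 0
L2[0][3] = 61
paddr = 61 * 16 + 13 = 989

Answer: 989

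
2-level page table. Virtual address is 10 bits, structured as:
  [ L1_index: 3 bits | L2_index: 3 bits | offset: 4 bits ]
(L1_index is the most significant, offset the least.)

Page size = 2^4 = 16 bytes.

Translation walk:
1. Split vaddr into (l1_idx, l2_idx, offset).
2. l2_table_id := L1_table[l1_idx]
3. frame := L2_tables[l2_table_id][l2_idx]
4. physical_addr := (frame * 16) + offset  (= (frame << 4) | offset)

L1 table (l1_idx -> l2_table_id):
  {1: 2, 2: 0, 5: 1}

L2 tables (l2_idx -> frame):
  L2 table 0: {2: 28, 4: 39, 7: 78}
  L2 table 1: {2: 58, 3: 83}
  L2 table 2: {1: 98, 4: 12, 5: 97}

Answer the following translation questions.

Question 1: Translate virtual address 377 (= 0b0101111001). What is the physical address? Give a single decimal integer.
Answer: 1257

Derivation:
vaddr = 377 = 0b0101111001
Split: l1_idx=2, l2_idx=7, offset=9
L1[2] = 0
L2[0][7] = 78
paddr = 78 * 16 + 9 = 1257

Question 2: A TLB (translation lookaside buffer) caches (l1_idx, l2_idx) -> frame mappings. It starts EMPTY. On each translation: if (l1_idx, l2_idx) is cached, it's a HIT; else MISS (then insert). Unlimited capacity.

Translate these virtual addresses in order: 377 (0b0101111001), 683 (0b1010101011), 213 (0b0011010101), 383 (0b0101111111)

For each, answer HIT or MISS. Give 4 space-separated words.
vaddr=377: (2,7) not in TLB -> MISS, insert
vaddr=683: (5,2) not in TLB -> MISS, insert
vaddr=213: (1,5) not in TLB -> MISS, insert
vaddr=383: (2,7) in TLB -> HIT

Answer: MISS MISS MISS HIT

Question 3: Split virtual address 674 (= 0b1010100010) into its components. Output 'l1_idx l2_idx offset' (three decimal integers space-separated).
Answer: 5 2 2

Derivation:
vaddr = 674 = 0b1010100010
  top 3 bits -> l1_idx = 5
  next 3 bits -> l2_idx = 2
  bottom 4 bits -> offset = 2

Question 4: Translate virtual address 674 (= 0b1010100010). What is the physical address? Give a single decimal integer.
Answer: 930

Derivation:
vaddr = 674 = 0b1010100010
Split: l1_idx=5, l2_idx=2, offset=2
L1[5] = 1
L2[1][2] = 58
paddr = 58 * 16 + 2 = 930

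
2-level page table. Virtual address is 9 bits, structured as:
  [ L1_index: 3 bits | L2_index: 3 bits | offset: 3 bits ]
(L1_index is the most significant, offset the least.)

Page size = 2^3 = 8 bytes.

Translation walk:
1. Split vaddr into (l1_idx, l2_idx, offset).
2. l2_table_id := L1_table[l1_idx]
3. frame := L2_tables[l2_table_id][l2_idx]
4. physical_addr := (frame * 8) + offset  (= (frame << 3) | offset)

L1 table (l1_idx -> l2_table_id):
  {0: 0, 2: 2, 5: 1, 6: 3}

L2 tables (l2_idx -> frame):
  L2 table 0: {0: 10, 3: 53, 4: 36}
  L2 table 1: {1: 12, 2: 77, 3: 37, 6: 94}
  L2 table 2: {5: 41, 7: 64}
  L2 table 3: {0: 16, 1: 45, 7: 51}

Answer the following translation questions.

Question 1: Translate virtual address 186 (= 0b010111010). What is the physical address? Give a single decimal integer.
Answer: 514

Derivation:
vaddr = 186 = 0b010111010
Split: l1_idx=2, l2_idx=7, offset=2
L1[2] = 2
L2[2][7] = 64
paddr = 64 * 8 + 2 = 514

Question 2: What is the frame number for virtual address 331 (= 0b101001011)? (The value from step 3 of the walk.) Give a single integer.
vaddr = 331: l1_idx=5, l2_idx=1
L1[5] = 1; L2[1][1] = 12

Answer: 12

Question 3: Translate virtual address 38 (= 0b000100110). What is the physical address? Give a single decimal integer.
vaddr = 38 = 0b000100110
Split: l1_idx=0, l2_idx=4, offset=6
L1[0] = 0
L2[0][4] = 36
paddr = 36 * 8 + 6 = 294

Answer: 294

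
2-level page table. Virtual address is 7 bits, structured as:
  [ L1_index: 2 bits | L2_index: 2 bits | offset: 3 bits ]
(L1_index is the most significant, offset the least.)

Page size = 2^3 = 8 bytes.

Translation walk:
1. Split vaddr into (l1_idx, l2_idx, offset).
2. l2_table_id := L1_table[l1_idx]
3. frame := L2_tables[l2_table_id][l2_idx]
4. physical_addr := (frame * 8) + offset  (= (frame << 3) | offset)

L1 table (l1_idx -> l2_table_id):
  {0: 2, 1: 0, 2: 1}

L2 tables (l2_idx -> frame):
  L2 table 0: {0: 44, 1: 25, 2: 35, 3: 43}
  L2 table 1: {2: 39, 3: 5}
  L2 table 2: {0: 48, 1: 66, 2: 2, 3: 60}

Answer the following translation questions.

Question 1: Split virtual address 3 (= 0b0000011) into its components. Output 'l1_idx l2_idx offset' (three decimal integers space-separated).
Answer: 0 0 3

Derivation:
vaddr = 3 = 0b0000011
  top 2 bits -> l1_idx = 0
  next 2 bits -> l2_idx = 0
  bottom 3 bits -> offset = 3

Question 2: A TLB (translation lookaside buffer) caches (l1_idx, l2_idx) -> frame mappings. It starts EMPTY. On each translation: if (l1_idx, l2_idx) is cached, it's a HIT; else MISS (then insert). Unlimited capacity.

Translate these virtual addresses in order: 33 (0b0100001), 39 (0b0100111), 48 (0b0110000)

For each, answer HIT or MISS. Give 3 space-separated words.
Answer: MISS HIT MISS

Derivation:
vaddr=33: (1,0) not in TLB -> MISS, insert
vaddr=39: (1,0) in TLB -> HIT
vaddr=48: (1,2) not in TLB -> MISS, insert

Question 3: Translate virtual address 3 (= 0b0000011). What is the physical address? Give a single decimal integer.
vaddr = 3 = 0b0000011
Split: l1_idx=0, l2_idx=0, offset=3
L1[0] = 2
L2[2][0] = 48
paddr = 48 * 8 + 3 = 387

Answer: 387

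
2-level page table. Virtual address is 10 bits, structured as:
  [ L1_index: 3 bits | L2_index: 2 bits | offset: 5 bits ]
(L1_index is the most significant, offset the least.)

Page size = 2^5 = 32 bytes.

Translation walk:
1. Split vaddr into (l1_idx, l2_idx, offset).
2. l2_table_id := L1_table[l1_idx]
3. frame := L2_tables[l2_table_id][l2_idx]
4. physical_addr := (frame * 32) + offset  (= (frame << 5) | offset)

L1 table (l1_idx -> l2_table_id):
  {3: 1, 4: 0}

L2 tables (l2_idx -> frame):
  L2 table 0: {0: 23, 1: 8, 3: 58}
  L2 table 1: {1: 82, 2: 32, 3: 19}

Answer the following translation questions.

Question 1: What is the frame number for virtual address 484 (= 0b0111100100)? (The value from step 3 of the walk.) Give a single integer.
Answer: 19

Derivation:
vaddr = 484: l1_idx=3, l2_idx=3
L1[3] = 1; L2[1][3] = 19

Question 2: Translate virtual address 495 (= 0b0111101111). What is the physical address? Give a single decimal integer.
vaddr = 495 = 0b0111101111
Split: l1_idx=3, l2_idx=3, offset=15
L1[3] = 1
L2[1][3] = 19
paddr = 19 * 32 + 15 = 623

Answer: 623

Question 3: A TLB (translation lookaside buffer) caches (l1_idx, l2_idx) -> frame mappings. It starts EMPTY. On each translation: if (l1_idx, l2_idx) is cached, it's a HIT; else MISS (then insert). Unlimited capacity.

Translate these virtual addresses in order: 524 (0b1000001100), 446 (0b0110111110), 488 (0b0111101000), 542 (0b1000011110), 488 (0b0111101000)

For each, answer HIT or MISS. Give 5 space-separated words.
vaddr=524: (4,0) not in TLB -> MISS, insert
vaddr=446: (3,1) not in TLB -> MISS, insert
vaddr=488: (3,3) not in TLB -> MISS, insert
vaddr=542: (4,0) in TLB -> HIT
vaddr=488: (3,3) in TLB -> HIT

Answer: MISS MISS MISS HIT HIT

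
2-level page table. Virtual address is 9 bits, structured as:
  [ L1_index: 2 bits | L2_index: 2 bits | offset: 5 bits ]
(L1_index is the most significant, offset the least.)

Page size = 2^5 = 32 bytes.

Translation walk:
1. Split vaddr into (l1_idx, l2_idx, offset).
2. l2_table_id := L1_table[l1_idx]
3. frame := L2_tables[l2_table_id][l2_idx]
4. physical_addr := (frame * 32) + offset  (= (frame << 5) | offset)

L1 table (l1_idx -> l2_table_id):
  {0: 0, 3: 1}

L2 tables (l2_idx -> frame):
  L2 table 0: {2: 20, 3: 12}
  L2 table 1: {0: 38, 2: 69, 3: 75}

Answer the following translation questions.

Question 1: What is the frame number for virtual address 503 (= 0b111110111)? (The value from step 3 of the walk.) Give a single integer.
Answer: 75

Derivation:
vaddr = 503: l1_idx=3, l2_idx=3
L1[3] = 1; L2[1][3] = 75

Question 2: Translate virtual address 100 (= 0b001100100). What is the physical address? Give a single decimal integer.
Answer: 388

Derivation:
vaddr = 100 = 0b001100100
Split: l1_idx=0, l2_idx=3, offset=4
L1[0] = 0
L2[0][3] = 12
paddr = 12 * 32 + 4 = 388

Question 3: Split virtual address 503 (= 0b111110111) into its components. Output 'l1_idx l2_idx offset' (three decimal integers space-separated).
vaddr = 503 = 0b111110111
  top 2 bits -> l1_idx = 3
  next 2 bits -> l2_idx = 3
  bottom 5 bits -> offset = 23

Answer: 3 3 23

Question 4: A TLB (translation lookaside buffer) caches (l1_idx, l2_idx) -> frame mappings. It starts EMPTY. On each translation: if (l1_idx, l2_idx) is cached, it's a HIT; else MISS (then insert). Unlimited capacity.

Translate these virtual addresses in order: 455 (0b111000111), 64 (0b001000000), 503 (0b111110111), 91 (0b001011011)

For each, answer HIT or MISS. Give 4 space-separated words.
vaddr=455: (3,2) not in TLB -> MISS, insert
vaddr=64: (0,2) not in TLB -> MISS, insert
vaddr=503: (3,3) not in TLB -> MISS, insert
vaddr=91: (0,2) in TLB -> HIT

Answer: MISS MISS MISS HIT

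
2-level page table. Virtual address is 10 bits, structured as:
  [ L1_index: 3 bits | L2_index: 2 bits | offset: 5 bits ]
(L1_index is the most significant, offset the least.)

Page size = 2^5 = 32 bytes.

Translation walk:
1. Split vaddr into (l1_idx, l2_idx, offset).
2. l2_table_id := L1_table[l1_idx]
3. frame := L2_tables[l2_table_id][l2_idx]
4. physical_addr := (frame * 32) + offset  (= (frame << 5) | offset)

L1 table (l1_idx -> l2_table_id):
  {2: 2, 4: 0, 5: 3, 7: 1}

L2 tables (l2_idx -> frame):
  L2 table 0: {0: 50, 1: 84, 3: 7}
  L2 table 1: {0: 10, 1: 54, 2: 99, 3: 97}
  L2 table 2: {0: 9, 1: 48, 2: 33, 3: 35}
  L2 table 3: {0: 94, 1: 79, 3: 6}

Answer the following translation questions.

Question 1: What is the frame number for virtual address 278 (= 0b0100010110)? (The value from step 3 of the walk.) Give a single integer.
Answer: 9

Derivation:
vaddr = 278: l1_idx=2, l2_idx=0
L1[2] = 2; L2[2][0] = 9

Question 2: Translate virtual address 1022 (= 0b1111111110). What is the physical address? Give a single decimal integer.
Answer: 3134

Derivation:
vaddr = 1022 = 0b1111111110
Split: l1_idx=7, l2_idx=3, offset=30
L1[7] = 1
L2[1][3] = 97
paddr = 97 * 32 + 30 = 3134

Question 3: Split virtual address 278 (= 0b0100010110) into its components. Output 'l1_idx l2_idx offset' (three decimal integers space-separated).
vaddr = 278 = 0b0100010110
  top 3 bits -> l1_idx = 2
  next 2 bits -> l2_idx = 0
  bottom 5 bits -> offset = 22

Answer: 2 0 22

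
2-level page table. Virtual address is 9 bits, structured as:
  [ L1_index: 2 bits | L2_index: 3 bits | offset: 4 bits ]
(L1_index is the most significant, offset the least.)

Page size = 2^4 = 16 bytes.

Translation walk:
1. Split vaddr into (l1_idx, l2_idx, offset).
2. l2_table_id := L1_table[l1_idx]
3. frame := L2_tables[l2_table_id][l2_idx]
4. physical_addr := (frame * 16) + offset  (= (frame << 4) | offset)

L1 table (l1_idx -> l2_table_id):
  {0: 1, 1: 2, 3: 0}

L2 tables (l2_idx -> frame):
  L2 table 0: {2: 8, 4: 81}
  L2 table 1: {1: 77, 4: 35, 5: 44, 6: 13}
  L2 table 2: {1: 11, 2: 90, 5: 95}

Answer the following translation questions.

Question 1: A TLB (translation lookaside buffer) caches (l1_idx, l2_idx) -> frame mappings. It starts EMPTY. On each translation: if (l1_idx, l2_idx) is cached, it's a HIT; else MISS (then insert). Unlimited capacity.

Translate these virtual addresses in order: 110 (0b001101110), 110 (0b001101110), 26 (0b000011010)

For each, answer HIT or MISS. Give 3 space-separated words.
vaddr=110: (0,6) not in TLB -> MISS, insert
vaddr=110: (0,6) in TLB -> HIT
vaddr=26: (0,1) not in TLB -> MISS, insert

Answer: MISS HIT MISS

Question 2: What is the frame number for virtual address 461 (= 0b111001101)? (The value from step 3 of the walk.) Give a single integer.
Answer: 81

Derivation:
vaddr = 461: l1_idx=3, l2_idx=4
L1[3] = 0; L2[0][4] = 81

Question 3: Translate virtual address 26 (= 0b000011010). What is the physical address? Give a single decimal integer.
vaddr = 26 = 0b000011010
Split: l1_idx=0, l2_idx=1, offset=10
L1[0] = 1
L2[1][1] = 77
paddr = 77 * 16 + 10 = 1242

Answer: 1242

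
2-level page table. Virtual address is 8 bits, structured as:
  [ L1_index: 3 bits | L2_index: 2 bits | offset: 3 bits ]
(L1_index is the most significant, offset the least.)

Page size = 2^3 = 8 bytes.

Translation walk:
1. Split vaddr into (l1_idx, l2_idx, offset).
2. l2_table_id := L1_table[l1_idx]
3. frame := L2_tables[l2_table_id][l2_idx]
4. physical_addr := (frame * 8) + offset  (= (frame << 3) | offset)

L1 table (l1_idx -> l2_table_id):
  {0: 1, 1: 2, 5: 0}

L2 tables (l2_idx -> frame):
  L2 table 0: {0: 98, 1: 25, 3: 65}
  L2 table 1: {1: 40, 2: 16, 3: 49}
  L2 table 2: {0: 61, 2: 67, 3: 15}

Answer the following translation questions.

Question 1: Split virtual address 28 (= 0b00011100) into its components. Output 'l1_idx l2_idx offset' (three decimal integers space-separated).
vaddr = 28 = 0b00011100
  top 3 bits -> l1_idx = 0
  next 2 bits -> l2_idx = 3
  bottom 3 bits -> offset = 4

Answer: 0 3 4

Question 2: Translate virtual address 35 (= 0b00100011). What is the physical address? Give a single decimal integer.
vaddr = 35 = 0b00100011
Split: l1_idx=1, l2_idx=0, offset=3
L1[1] = 2
L2[2][0] = 61
paddr = 61 * 8 + 3 = 491

Answer: 491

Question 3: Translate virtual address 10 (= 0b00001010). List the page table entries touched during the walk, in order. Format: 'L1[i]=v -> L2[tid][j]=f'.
Answer: L1[0]=1 -> L2[1][1]=40

Derivation:
vaddr = 10 = 0b00001010
Split: l1_idx=0, l2_idx=1, offset=2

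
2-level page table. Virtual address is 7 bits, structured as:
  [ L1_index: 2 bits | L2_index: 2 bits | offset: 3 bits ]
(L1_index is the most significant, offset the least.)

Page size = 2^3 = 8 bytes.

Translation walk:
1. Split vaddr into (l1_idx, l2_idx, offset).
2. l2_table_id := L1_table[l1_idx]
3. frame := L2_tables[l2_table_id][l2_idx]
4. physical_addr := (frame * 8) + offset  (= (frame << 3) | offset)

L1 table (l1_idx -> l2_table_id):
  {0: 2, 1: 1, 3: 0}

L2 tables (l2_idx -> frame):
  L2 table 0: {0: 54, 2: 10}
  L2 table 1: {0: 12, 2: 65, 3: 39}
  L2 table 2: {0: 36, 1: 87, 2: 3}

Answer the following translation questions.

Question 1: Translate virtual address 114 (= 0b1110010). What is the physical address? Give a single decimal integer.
vaddr = 114 = 0b1110010
Split: l1_idx=3, l2_idx=2, offset=2
L1[3] = 0
L2[0][2] = 10
paddr = 10 * 8 + 2 = 82

Answer: 82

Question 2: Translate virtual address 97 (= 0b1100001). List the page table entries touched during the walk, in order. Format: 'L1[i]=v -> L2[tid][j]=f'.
Answer: L1[3]=0 -> L2[0][0]=54

Derivation:
vaddr = 97 = 0b1100001
Split: l1_idx=3, l2_idx=0, offset=1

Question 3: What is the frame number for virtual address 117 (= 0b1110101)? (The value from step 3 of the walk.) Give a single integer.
vaddr = 117: l1_idx=3, l2_idx=2
L1[3] = 0; L2[0][2] = 10

Answer: 10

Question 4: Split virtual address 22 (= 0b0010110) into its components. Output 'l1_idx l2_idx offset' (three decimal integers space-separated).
Answer: 0 2 6

Derivation:
vaddr = 22 = 0b0010110
  top 2 bits -> l1_idx = 0
  next 2 bits -> l2_idx = 2
  bottom 3 bits -> offset = 6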